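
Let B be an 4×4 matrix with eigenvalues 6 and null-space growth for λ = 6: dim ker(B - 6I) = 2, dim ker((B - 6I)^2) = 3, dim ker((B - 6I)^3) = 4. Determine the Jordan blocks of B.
Jordan blocks: (6, 3), (6, 1)

λ = 6: successive nullity increments [2, 1, 1] count blocks of size ≥ k; block sizes are [3, 1].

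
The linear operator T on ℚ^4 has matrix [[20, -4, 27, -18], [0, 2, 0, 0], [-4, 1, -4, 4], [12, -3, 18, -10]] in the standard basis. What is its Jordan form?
J = [[2, 1, 0, 0], [0, 2, 1, 0], [0, 0, 2, 0], [0, 0, 0, 2]]

The characteristic polynomial is det(xI - A) = (x - 2)^4, so the eigenvalues are 2 (algebraic multiplicity 4).

For λ = 2: rank(A - 2I) = 2, rank((A - 2I)^2) = 1, rank((A - 2I)^3) = 0. The eigenspace has dimension 4 - 2 = 2, so there are 2 Jordan blocks; the rank sequence gives block sizes [3, 1].

Assembling the blocks gives the Jordan form J above.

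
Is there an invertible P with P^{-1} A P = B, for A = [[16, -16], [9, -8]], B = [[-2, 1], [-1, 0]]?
No.

trace(A) = 8 but trace(B) = -2. The trace is a similarity invariant, so A and B are not similar.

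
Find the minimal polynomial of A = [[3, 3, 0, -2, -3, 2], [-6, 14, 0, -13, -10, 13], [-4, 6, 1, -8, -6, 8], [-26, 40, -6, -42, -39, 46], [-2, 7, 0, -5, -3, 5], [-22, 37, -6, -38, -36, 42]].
The characteristic polynomial factors as (x - 4)^3(x - 1)^3. The minimal polynomial is ∏(x - λ)^{k_λ} where k_λ is the size of the largest Jordan block at λ.

For λ = 1: rank(A - I) = 4, and the largest Jordan block has size 2 (the smallest k with rank((A - I)^k) = rank((A - I)^(k+1))).
For λ = 4: rank(A - 4I) = 5, and the largest Jordan block has size 3 (the smallest k with rank((A - 4I)^k) = rank((A - 4I)^(k+1))).

So m_A(x) = (x - 4)^3(x - 1)^2.

m_A(x) = (x - 4)^3(x - 1)^2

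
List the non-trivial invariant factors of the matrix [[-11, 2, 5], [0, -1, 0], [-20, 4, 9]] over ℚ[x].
The Jordan structure of A has elementary divisors (x + 1)^2, (x + 1). Arranging the block sizes at each eigenvalue in decreasing order and taking row products gives the invariant factors.

Invariant factors (smallest first, each dividing the next): x + 1, (x + 1)^2.

Check: the last factor (x + 1)^2 is the minimal polynomial, and the product (x + 1)^3 is the characteristic polynomial.

x + 1, (x + 1)^2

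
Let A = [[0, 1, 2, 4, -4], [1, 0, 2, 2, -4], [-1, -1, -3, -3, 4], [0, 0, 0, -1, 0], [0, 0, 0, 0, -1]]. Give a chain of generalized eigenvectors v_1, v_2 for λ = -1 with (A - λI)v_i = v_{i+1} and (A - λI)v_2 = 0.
v_1 = [[0, 1, 0, 0, 0]]^T, v_2 = [[1, 1, -1, 0, 0]]^T

We seek v_1 ∈ ker((A + I)^2) \ ker(A + I), then set v_{i+1} = (A + I) v_i.

One such chain is v_1 = [[0, 1, 0, 0, 0]]^T, v_2 = [[1, 1, -1, 0, 0]]^T. Check: (A + I) v_2 = [[0, 0, 0, 0, 0]]^T = 0.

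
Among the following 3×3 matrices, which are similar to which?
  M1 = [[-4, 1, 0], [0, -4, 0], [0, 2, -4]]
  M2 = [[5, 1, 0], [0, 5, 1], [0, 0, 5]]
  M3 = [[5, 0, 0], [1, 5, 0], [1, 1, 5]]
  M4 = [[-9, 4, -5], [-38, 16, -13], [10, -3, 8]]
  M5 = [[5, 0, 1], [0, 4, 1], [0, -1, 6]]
2 classes: {M1}, {M2, M3, M4, M5}

Characteristic polynomials: χ_{M1} = (x + 4)^3, χ_{M2} = (x - 5)^3, χ_{M3} = (x - 5)^3, χ_{M4} = (x - 5)^3, χ_{M5} = (x - 5)^3.

{M1}: invariant factors x + 4, (x + 4)^2.

{M2, M3, M4, M5}: invariant factors (x - 5)^3.

Matrices are similar if and only if their invariant-factor lists agree; the partition into similarity classes is {M1}, {M2, M3, M4, M5}.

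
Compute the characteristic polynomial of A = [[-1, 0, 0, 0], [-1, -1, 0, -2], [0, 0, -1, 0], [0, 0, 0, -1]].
xI - A = [[x + 1, 0, 0, 0], [1, x + 1, 0, 2], [0, 0, x + 1, 0], [0, 0, 0, x + 1]].

Expanding det(xI - A) along the first row:
det(xI - A) = + (x + 1)·det([[x + 1, 0, 2], [0, x + 1, 0], [0, 0, x + 1]]) - (0)·det([[1, 0, 2], [0, x + 1, 0], [0, 0, x + 1]]) + (0)·det([[1, x + 1, 2], [0, 0, 0], [0, 0, x + 1]]) - (0)·det([[1, x + 1, 0], [0, 0, x + 1], [0, 0, 0]]).

Evaluating gives χ_A(x) = x^4 + 4x^3 + 6x^2 + 4x + 1 = (x + 1)^4.

χ_A(x) = (x + 1)^4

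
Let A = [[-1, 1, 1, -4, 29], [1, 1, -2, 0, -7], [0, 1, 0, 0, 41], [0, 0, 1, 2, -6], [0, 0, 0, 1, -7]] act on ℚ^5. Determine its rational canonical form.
R = [[0, 0, 0, 0, -80], [1, 0, 0, 0, -16], [0, 1, 0, 0, 40], [0, 0, 1, 0, 8], [0, 0, 0, 1, -5]]

The invariant factors of A (the non-unit diagonal entries of the Smith normal form of xI - A over ℚ[x]) are (x - 2)^2(x + 2)^2(x + 5), each dividing the next. The characteristic polynomial is their product, (x - 2)^2(x + 2)^2(x + 5).

The rational canonical form is the block-diagonal matrix of companion matrices C(f_i):
R = [[0, 0, 0, 0, -80], [1, 0, 0, 0, -16], [0, 1, 0, 0, 40], [0, 0, 1, 0, 8], [0, 0, 0, 1, -5]].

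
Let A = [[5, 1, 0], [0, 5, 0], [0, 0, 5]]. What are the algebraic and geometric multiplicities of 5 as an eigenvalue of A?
algebraic multiplicity 3, geometric multiplicity 2

The characteristic polynomial is (x - 5)^3, so the factor x - 5 appears with exponent 3: the algebraic multiplicity is 3.

rank(A - 5I) = 1, so the eigenspace has dimension 3 - 1 = 2: the geometric multiplicity is 2.

Since 2 < 3, A is not diagonalizable.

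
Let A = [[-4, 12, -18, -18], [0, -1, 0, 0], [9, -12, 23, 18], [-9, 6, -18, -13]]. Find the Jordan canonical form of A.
J = [[-4, 0, 0, 0], [0, -1, 0, 0], [0, 0, 5, 0], [0, 0, 0, 5]]

The characteristic polynomial is det(xI - A) = (x - 5)^2(x + 1)(x + 4), so the eigenvalues are -4 (algebraic multiplicity 1), -1 (algebraic multiplicity 1), 5 (algebraic multiplicity 2).

For λ = -4: algebraic multiplicity 1 gives one 1×1 block.

For λ = -1: algebraic multiplicity 1 gives one 1×1 block.

For λ = 5: rank(A - 5I) = 2. The eigenspace has dimension 4 - 2 = 2, so there are 2 Jordan blocks; the rank sequence gives block sizes [1, 1].

Assembling the blocks gives the Jordan form J above.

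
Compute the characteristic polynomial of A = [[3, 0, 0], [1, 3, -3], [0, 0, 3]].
χ_A(x) = (x - 3)^3

xI - A = [[x - 3, 0, 0], [-1, x - 3, 3], [0, 0, x - 3]].

Expanding det(xI - A) along the first row:
det(xI - A) = + (x - 3)·det([[x - 3, 3], [0, x - 3]]) - (0)·det([[-1, 3], [0, x - 3]]) + (0)·det([[-1, x - 3], [0, 0]]).

Evaluating gives χ_A(x) = x^3 - 9x^2 + 27x - 27 = (x - 3)^3.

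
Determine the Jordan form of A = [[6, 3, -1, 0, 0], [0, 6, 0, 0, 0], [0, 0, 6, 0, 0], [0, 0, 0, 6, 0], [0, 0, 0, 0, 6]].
The characteristic polynomial is det(xI - A) = (x - 6)^5, so the eigenvalues are 6 (algebraic multiplicity 5).

For λ = 6: rank(A - 6I) = 1, rank((A - 6I)^2) = 0. The eigenspace has dimension 5 - 1 = 4, so there are 4 Jordan blocks; the rank sequence gives block sizes [2, 1, 1, 1].

Assembling the blocks gives the Jordan form J above.

J = [[6, 1, 0, 0, 0], [0, 6, 0, 0, 0], [0, 0, 6, 0, 0], [0, 0, 0, 6, 0], [0, 0, 0, 0, 6]]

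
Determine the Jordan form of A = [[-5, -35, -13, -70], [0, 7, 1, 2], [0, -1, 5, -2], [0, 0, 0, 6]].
The characteristic polynomial is det(xI - A) = (x - 6)^3(x + 5), so the eigenvalues are -5 (algebraic multiplicity 1), 6 (algebraic multiplicity 3).

For λ = -5: algebraic multiplicity 1 gives one 1×1 block.

For λ = 6: rank(A - 6I) = 2, rank((A - 6I)^2) = 1. The eigenspace has dimension 4 - 2 = 2, so there are 2 Jordan blocks; the rank sequence gives block sizes [2, 1].

Assembling the blocks gives the Jordan form J above.

J = [[-5, 0, 0, 0], [0, 6, 1, 0], [0, 0, 6, 0], [0, 0, 0, 6]]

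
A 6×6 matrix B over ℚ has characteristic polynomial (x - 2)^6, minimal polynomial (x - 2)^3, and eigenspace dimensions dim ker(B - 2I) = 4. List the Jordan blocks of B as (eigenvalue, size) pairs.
Jordan blocks: (2, 3), (2, 1), (2, 1), (2, 1)

λ = 2: algebraic multiplicity 6 (exponent in χ_B), largest block size 3 (exponent in m_B), 4 blocks (geometric multiplicity). These force block sizes [3, 1, 1, 1].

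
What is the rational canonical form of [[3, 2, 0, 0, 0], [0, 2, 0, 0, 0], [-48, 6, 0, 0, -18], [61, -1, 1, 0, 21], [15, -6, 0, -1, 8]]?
R = [[0, -6, 0, 0, 0], [1, 5, 0, 0, 0], [0, 0, 0, 0, 18], [0, 0, 1, 0, -21], [0, 0, 0, 1, 8]]

The invariant factors of A (the non-unit diagonal entries of the Smith normal form of xI - A over ℚ[x]) are (x - 3)(x - 2), (x - 3)^2(x - 2), each dividing the next. The characteristic polynomial is their product, (x - 3)^3(x - 2)^2.

The rational canonical form is the block-diagonal matrix of companion matrices C(f_i):
R = [[0, -6, 0, 0, 0], [1, 5, 0, 0, 0], [0, 0, 0, 0, 18], [0, 0, 1, 0, -21], [0, 0, 0, 1, 8]].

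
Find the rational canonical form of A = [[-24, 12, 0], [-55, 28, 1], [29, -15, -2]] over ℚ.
The invariant factors of A (the non-unit diagonal entries of the Smith normal form of xI - A over ℚ[x]) are (x - 4)(x^2 + 2x + 3), each dividing the next. The characteristic polynomial is their product, (x - 4)(x^2 + 2x + 3).

The rational canonical form is the block-diagonal matrix of companion matrices C(f_i):
R = [[0, 0, 12], [1, 0, 5], [0, 1, 2]].

Note the characteristic polynomial does not split into linear factors over ℚ, so A has no Jordan form over ℚ; the rational canonical form exists over any field.

R = [[0, 0, 12], [1, 0, 5], [0, 1, 2]]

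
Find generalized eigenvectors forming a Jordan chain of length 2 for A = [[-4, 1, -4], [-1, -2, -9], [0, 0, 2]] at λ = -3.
v_1 = [[1, 2, 0]]^T, v_2 = [[1, 1, 0]]^T

We seek v_1 ∈ ker((A + 3I)^2) \ ker(A + 3I), then set v_{i+1} = (A + 3I) v_i.

One such chain is v_1 = [[1, 2, 0]]^T, v_2 = [[1, 1, 0]]^T. Check: (A + 3I) v_2 = [[0, 0, 0]]^T = 0.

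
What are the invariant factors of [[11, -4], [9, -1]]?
(x - 5)^2

The Jordan structure of A has elementary divisors (x - 5)^2. Arranging the block sizes at each eigenvalue in decreasing order and taking row products gives the invariant factors.

Invariant factors (smallest first, each dividing the next): (x - 5)^2.

Check: the last factor (x - 5)^2 is the minimal polynomial, and the product (x - 5)^2 is the characteristic polynomial.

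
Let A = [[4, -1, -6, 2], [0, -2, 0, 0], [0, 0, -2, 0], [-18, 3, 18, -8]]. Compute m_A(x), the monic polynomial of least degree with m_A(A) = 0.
The characteristic polynomial factors as (x + 2)^4. The minimal polynomial is ∏(x - λ)^{k_λ} where k_λ is the size of the largest Jordan block at λ.

For λ = -2: rank(A + 2I) = 1, and the largest Jordan block has size 2 (the smallest k with rank((A + 2I)^k) = rank((A + 2I)^(k+1))).

So m_A(x) = (x + 2)^2.

m_A(x) = (x + 2)^2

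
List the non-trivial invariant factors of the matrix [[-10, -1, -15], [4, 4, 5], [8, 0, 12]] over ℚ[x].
The Jordan structure of A has elementary divisors (x - 2)^3. Arranging the block sizes at each eigenvalue in decreasing order and taking row products gives the invariant factors.

Invariant factors (smallest first, each dividing the next): (x - 2)^3.

Check: the last factor (x - 2)^3 is the minimal polynomial, and the product (x - 2)^3 is the characteristic polynomial.

(x - 2)^3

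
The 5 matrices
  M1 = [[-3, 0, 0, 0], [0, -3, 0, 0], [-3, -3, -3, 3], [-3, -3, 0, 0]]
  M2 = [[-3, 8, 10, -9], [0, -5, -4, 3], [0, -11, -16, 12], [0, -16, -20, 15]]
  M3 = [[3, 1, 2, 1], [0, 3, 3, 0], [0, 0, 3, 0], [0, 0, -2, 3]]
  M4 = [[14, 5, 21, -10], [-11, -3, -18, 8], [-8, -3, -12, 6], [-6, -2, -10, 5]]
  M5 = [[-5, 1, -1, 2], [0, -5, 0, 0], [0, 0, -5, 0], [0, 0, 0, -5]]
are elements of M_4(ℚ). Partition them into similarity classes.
5 classes: {M1}, {M2}, {M3}, {M4}, {M5}

Characteristic polynomials: χ_{M1} = x(x + 3)^3, χ_{M2} = x(x + 3)^3, χ_{M3} = (x - 3)^4, χ_{M4} = (x - 1)^4, χ_{M5} = (x + 5)^4.

{M1}: invariant factors x + 3, x + 3, x(x + 3).

{M2}: invariant factors x + 3, x(x + 3)^2.

{M3}: invariant factors x - 3, (x - 3)^3.

{M4}: invariant factors x - 1, (x - 1)^3.

{M5}: invariant factors x + 5, x + 5, (x + 5)^2.

Matrices are similar if and only if their invariant-factor lists agree; the partition into similarity classes is {M1}, {M2}, {M3}, {M4}, {M5}.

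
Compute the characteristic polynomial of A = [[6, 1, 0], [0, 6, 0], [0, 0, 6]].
χ_A(x) = (x - 6)^3

xI - A = [[x - 6, -1, 0], [0, x - 6, 0], [0, 0, x - 6]].

Expanding det(xI - A) along the first row:
det(xI - A) = + (x - 6)·det([[x - 6, 0], [0, x - 6]]) - (-1)·det([[0, 0], [0, x - 6]]) + (0)·det([[0, x - 6], [0, 0]]).

Evaluating gives χ_A(x) = x^3 - 18x^2 + 108x - 216 = (x - 6)^3.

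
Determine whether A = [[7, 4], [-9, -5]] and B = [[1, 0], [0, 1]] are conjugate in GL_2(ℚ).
Both have characteristic polynomial (x - 1)^2, but the minimal polynomial of A is (x - 1)^2 while the minimal polynomial of B is x - 1. The minimal polynomial is a similarity invariant, so A and B are not similar.

No.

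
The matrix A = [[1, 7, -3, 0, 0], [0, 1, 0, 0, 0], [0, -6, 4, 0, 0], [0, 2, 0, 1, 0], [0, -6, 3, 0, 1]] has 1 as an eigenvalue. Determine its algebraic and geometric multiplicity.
The characteristic polynomial is (x - 4)(x - 1)^4, so the factor x - 1 appears with exponent 4: the algebraic multiplicity is 4.

rank(A - I) = 2, so the eigenspace has dimension 5 - 2 = 3: the geometric multiplicity is 3.

Since 3 < 4, A is not diagonalizable.

algebraic multiplicity 4, geometric multiplicity 3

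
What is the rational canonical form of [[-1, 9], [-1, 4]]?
The invariant factors of A (the non-unit diagonal entries of the Smith normal form of xI - A over ℚ[x]) are x^2 - 3x + 5, each dividing the next. The characteristic polynomial is their product, x^2 - 3x + 5.

The rational canonical form is the block-diagonal matrix of companion matrices C(f_i):
R = [[0, -5], [1, 3]].

Note the characteristic polynomial does not split into linear factors over ℚ, so A has no Jordan form over ℚ; the rational canonical form exists over any field.

R = [[0, -5], [1, 3]]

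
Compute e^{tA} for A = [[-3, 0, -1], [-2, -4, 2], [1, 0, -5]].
A has Jordan form J = [[-4, 1, 0], [0, -4, 0], [0, 0, -4]] with A = PJP^{-1}, so e^{tA} = P e^{tJ} P^{-1}.

For a Jordan block J_k(λ), e^{tJ_k(λ)} = e^{λt} · (I + tN + t^2 N^2/2! + ... + t^{k-1} N^{k-1}/(k-1)!) where N is the nilpotent superdiagonal part.

Assembling the blocks and conjugating back gives the entries of e^{tA} as shown above.

e^{tA} = [[(t + 1)*e^{-4*t}, 0, -t*e^{-4*t}], [-2*t*e^{-4*t}, e^{-4*t}, 2*t*e^{-4*t}], [t*e^{-4*t}, 0, (1 - t)*e^{-4*t}]]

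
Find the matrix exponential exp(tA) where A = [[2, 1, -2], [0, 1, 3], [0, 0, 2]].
e^{tA} = [[e^{2*t}, (e^{t} - 1)*e^{t}, (t*e^{t} - 3*e^{t} + 3)*e^{t}], [0, e^{t}, 3*(e^{t} - 1)*e^{t}], [0, 0, e^{2*t}]]

A has Jordan form J = [[1, 0, 0], [0, 2, 1], [0, 0, 2]] with A = PJP^{-1}, so e^{tA} = P e^{tJ} P^{-1}.

For a Jordan block J_k(λ), e^{tJ_k(λ)} = e^{λt} · (I + tN + t^2 N^2/2! + ... + t^{k-1} N^{k-1}/(k-1)!) where N is the nilpotent superdiagonal part.

Assembling the blocks and conjugating back gives the entries of e^{tA} as shown above.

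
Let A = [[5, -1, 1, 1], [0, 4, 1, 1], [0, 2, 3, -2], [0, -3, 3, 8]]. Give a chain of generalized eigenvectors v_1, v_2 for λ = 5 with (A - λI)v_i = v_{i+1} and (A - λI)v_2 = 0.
We seek v_1 ∈ ker((A - 5I)^2) \ ker(A - 5I), then set v_{i+1} = (A - 5I) v_i.

One such chain is v_1 = [[0, 0, 0, 1]]^T, v_2 = [[1, 1, -2, 3]]^T. Check: (A - 5I) v_2 = [[0, 0, 0, 0]]^T = 0.

v_1 = [[0, 0, 0, 1]]^T, v_2 = [[1, 1, -2, 3]]^T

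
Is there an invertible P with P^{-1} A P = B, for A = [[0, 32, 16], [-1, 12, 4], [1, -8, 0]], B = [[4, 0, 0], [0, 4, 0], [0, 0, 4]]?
No.

Both have characteristic polynomial (x - 4)^3, but the minimal polynomial of A is (x - 4)^2 while the minimal polynomial of B is x - 4. The minimal polynomial is a similarity invariant, so A and B are not similar.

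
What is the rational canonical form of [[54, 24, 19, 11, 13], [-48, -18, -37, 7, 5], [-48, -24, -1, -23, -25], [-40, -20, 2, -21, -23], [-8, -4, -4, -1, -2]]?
R = [[6, 0, 0, 0, 0], [0, 0, 0, 0, 6], [0, 1, 0, 0, -25], [0, 0, 1, 0, 4], [0, 0, 0, 1, 6]]

The invariant factors of A (the non-unit diagonal entries of the Smith normal form of xI - A over ℚ[x]) are x - 6, (x - 6)(x^3 - 4x + 1), each dividing the next. The characteristic polynomial is their product, (x - 6)^2(x^3 - 4x + 1).

The rational canonical form is the block-diagonal matrix of companion matrices C(f_i):
R = [[6, 0, 0, 0, 0], [0, 0, 0, 0, 6], [0, 1, 0, 0, -25], [0, 0, 1, 0, 4], [0, 0, 0, 1, 6]].

Note the characteristic polynomial does not split into linear factors over ℚ, so A has no Jordan form over ℚ; the rational canonical form exists over any field.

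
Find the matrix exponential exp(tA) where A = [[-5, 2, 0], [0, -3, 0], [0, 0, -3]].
e^{tA} = [[e^{-5*t}, (e^{2*t} - 1)*e^{-5*t}, 0], [0, e^{-3*t}, 0], [0, 0, e^{-3*t}]]

A has Jordan form J = [[-5, 0, 0], [0, -3, 0], [0, 0, -3]] with A = PJP^{-1}, so e^{tA} = P e^{tJ} P^{-1}.

For a Jordan block J_k(λ), e^{tJ_k(λ)} = e^{λt} · (I + tN + t^2 N^2/2! + ... + t^{k-1} N^{k-1}/(k-1)!) where N is the nilpotent superdiagonal part.

Assembling the blocks and conjugating back gives the entries of e^{tA} as shown above.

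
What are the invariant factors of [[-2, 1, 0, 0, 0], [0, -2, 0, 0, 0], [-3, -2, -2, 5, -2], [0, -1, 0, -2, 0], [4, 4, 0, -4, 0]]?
The Jordan structure of A has elementary divisors (x + 2)^2, (x + 2)^2, x. Arranging the block sizes at each eigenvalue in decreasing order and taking row products gives the invariant factors.

Invariant factors (smallest first, each dividing the next): (x + 2)^2, x(x + 2)^2.

Check: the last factor x(x + 2)^2 is the minimal polynomial, and the product x(x + 2)^4 is the characteristic polynomial.

(x + 2)^2, x(x + 2)^2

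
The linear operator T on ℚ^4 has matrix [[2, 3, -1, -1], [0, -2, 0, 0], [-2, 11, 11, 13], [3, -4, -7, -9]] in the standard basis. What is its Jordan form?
The characteristic polynomial is det(xI - A) = (x - 3)^2(x + 2)^2, so the eigenvalues are -2 (algebraic multiplicity 2), 3 (algebraic multiplicity 2).

For λ = -2: rank(A + 2I) = 2. The eigenspace has dimension 4 - 2 = 2, so there are 2 Jordan blocks; the rank sequence gives block sizes [1, 1].

For λ = 3: rank(A - 3I) = 3, rank((A - 3I)^2) = 2. The eigenspace has dimension 4 - 3 = 1, so there is 1 Jordan block; the rank sequence gives block sizes [2].

Assembling the blocks gives the Jordan form J above.

J = [[-2, 0, 0, 0], [0, -2, 0, 0], [0, 0, 3, 1], [0, 0, 0, 3]]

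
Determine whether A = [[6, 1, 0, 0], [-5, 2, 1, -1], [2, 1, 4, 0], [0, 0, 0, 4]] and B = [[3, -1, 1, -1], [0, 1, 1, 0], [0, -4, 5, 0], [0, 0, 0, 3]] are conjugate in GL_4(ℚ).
trace(A) = 16 but trace(B) = 12. The trace is a similarity invariant, so A and B are not similar.

No.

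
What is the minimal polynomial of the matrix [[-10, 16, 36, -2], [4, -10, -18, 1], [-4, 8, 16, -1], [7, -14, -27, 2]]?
m_A(x) = (x - 1)^2(x + 2)

The characteristic polynomial factors as (x - 1)^2(x + 2)^2. The minimal polynomial is ∏(x - λ)^{k_λ} where k_λ is the size of the largest Jordan block at λ.

For λ = -2: rank(A + 2I) = 2, and the largest Jordan block has size 1 (the smallest k with rank((A + 2I)^k) = rank((A + 2I)^(k+1))).
For λ = 1: rank(A - I) = 3, and the largest Jordan block has size 2 (the smallest k with rank((A - I)^k) = rank((A - I)^(k+1))).

So m_A(x) = (x - 1)^2(x + 2).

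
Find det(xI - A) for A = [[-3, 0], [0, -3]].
χ_A(x) = (x + 3)^2

xI - A = [[x + 3, 0], [0, x + 3]].

Expanding det(xI - A) along the first row:
det(xI - A) = + (x + 3)·det([[x + 3]]) - (0)·det([[0]]).

Evaluating gives χ_A(x) = x^2 + 6x + 9 = (x + 3)^2.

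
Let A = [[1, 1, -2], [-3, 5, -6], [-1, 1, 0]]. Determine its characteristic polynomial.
χ_A(x) = (x - 2)^3

xI - A = [[x - 1, -1, 2], [3, x - 5, 6], [1, -1, x]].

Expanding det(xI - A) along the first row:
det(xI - A) = + (x - 1)·det([[x - 5, 6], [-1, x]]) - (-1)·det([[3, 6], [1, x]]) + (2)·det([[3, x - 5], [1, -1]]).

Evaluating gives χ_A(x) = x^3 - 6x^2 + 12x - 8 = (x - 2)^3.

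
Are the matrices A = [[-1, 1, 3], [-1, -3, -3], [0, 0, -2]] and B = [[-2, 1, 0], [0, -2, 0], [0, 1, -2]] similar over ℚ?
Two matrices over a field are similar if and only if they have the same invariant factors.

Both A and B have characteristic polynomial (x + 2)^3 and minimal polynomial (x + 2)^2. Computing further, both have invariant factors x + 2, (x + 2)^2. Hence A and B are similar.

Yes.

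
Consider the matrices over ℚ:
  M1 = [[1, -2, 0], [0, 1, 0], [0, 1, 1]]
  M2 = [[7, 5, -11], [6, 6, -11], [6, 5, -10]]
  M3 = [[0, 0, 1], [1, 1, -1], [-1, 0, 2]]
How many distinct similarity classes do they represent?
1 class: {M1, M2, M3}

Characteristic polynomials: χ_{M1} = (x - 1)^3, χ_{M2} = (x - 1)^3, χ_{M3} = (x - 1)^3.

{M1, M2, M3}: invariant factors x - 1, (x - 1)^2.

Matrices are similar if and only if their invariant-factor lists agree; the partition into similarity classes is {M1, M2, M3}.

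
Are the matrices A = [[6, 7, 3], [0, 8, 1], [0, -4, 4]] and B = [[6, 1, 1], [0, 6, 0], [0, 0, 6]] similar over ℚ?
Both have characteristic polynomial (x - 6)^3, but the minimal polynomial of A is (x - 6)^3 while the minimal polynomial of B is (x - 6)^2. The minimal polynomial is a similarity invariant, so A and B are not similar.

No.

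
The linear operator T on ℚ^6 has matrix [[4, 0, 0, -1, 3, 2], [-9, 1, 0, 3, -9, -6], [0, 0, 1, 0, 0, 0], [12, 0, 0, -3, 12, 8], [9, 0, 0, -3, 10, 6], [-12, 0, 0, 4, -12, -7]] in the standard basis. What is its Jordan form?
The characteristic polynomial is det(xI - A) = (x - 1)^6, so the eigenvalues are 1 (algebraic multiplicity 6).

For λ = 1: rank(A - I) = 1, rank((A - I)^2) = 0. The eigenspace has dimension 6 - 1 = 5, so there are 5 Jordan blocks; the rank sequence gives block sizes [2, 1, 1, 1, 1].

Assembling the blocks gives the Jordan form J above.

J = [[1, 1, 0, 0, 0, 0], [0, 1, 0, 0, 0, 0], [0, 0, 1, 0, 0, 0], [0, 0, 0, 1, 0, 0], [0, 0, 0, 0, 1, 0], [0, 0, 0, 0, 0, 1]]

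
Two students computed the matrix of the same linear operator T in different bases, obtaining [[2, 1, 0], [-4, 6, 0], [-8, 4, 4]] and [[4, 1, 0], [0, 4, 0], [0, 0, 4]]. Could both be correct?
Two matrices over a field are similar if and only if they have the same invariant factors.

Both A and B have characteristic polynomial (x - 4)^3 and minimal polynomial (x - 4)^2. Computing further, both have invariant factors x - 4, (x - 4)^2. Hence A and B are similar.

Yes.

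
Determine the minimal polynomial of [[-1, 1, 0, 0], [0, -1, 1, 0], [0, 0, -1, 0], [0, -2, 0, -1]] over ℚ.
The characteristic polynomial factors as (x + 1)^4. The minimal polynomial is ∏(x - λ)^{k_λ} where k_λ is the size of the largest Jordan block at λ.

For λ = -1: rank(A + I) = 2, and the largest Jordan block has size 3 (the smallest k with rank((A + I)^k) = rank((A + I)^(k+1))).

So m_A(x) = (x + 1)^3.

m_A(x) = (x + 1)^3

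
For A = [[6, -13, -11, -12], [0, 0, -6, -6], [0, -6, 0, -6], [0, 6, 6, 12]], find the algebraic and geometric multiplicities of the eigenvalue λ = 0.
algebraic multiplicity 1, geometric multiplicity 1

The characteristic polynomial is x(x - 6)^3, so the factor x appears with exponent 1: the algebraic multiplicity is 1.

rank(A) = 3, so the eigenspace has dimension 4 - 3 = 1: the geometric multiplicity is 1.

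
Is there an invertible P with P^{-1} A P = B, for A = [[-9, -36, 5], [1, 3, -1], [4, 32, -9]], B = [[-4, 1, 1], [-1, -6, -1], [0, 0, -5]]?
No.

Both have characteristic polynomial (x + 5)^3, but the minimal polynomial of A is (x + 5)^3 while the minimal polynomial of B is (x + 5)^2. The minimal polynomial is a similarity invariant, so A and B are not similar.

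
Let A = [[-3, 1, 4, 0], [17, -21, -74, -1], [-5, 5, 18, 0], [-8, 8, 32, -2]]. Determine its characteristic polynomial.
χ_A(x) = (x + 2)^4

xI - A = [[x + 3, -1, -4, 0], [-17, x + 21, 74, 1], [5, -5, x - 18, 0], [8, -8, -32, x + 2]].

Expanding det(xI - A) along the first row:
det(xI - A) = + (x + 3)·det([[x + 21, 74, 1], [-5, x - 18, 0], [-8, -32, x + 2]]) - (-1)·det([[-17, 74, 1], [5, x - 18, 0], [8, -32, x + 2]]) + (-4)·det([[-17, x + 21, 1], [5, -5, 0], [8, -8, x + 2]]) - (0)·det([[-17, x + 21, 74], [5, -5, x - 18], [8, -8, -32]]).

Evaluating gives χ_A(x) = x^4 + 8x^3 + 24x^2 + 32x + 16 = (x + 2)^4.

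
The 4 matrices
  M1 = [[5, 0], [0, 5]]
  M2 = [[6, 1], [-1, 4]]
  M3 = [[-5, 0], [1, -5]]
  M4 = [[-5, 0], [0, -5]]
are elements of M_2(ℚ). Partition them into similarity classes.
Characteristic polynomials: χ_{M1} = (x - 5)^2, χ_{M2} = (x - 5)^2, χ_{M3} = (x + 5)^2, χ_{M4} = (x + 5)^2.

{M1}: invariant factors x - 5, x - 5.

{M2}: invariant factors (x - 5)^2.

{M3}: invariant factors (x + 5)^2.

{M4}: invariant factors x + 5, x + 5.

Matrices are similar if and only if their invariant-factor lists agree; the partition into similarity classes is {M1}, {M2}, {M3}, {M4}.

4 classes: {M1}, {M2}, {M3}, {M4}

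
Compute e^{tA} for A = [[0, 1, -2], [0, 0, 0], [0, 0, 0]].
A has Jordan form J = [[0, 1, 0], [0, 0, 0], [0, 0, 0]] with A = PJP^{-1}, so e^{tA} = P e^{tJ} P^{-1}.

For a Jordan block J_k(λ), e^{tJ_k(λ)} = e^{λt} · (I + tN + t^2 N^2/2! + ... + t^{k-1} N^{k-1}/(k-1)!) where N is the nilpotent superdiagonal part.

Assembling the blocks and conjugating back gives the entries of e^{tA} as shown above.

e^{tA} = [[1, t, -2*t], [0, 1, 0], [0, 0, 1]]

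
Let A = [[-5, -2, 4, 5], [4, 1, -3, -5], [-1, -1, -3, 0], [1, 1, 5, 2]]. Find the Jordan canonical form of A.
The characteristic polynomial is det(xI - A) = (x - 2)(x + 2)^2(x + 3), so the eigenvalues are -3 (algebraic multiplicity 1), -2 (algebraic multiplicity 2), 2 (algebraic multiplicity 1).

For λ = -3: algebraic multiplicity 1 gives one 1×1 block.

For λ = -2: rank(A + 2I) = 3, rank((A + 2I)^2) = 2. The eigenspace has dimension 4 - 3 = 1, so there is 1 Jordan block; the rank sequence gives block sizes [2].

For λ = 2: algebraic multiplicity 1 gives one 1×1 block.

Assembling the blocks gives the Jordan form J above.

J = [[-3, 0, 0, 0], [0, -2, 1, 0], [0, 0, -2, 0], [0, 0, 0, 2]]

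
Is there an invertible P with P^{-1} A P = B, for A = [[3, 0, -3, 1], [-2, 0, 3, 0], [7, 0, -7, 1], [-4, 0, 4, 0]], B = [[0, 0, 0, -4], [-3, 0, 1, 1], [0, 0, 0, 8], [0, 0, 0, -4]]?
No.

Both have characteristic polynomial x^3(x + 4), but the minimal polynomial of A is x^3(x + 4) while the minimal polynomial of B is x^2(x + 4). The minimal polynomial is a similarity invariant, so A and B are not similar.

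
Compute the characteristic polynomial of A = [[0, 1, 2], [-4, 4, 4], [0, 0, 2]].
χ_A(x) = (x - 2)^3

xI - A = [[x, -1, -2], [4, x - 4, -4], [0, 0, x - 2]].

Expanding det(xI - A) along the first row:
det(xI - A) = + (x)·det([[x - 4, -4], [0, x - 2]]) - (-1)·det([[4, -4], [0, x - 2]]) + (-2)·det([[4, x - 4], [0, 0]]).

Evaluating gives χ_A(x) = x^3 - 6x^2 + 12x - 8 = (x - 2)^3.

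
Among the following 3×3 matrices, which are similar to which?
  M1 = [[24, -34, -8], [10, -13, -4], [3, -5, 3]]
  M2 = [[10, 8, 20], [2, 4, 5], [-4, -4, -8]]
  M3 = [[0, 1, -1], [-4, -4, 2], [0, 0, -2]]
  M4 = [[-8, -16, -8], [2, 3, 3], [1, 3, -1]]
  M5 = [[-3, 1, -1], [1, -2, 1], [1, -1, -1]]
Characteristic polynomials: χ_{M1} = (x - 5)^2(x - 4), χ_{M2} = (x - 2)^3, χ_{M3} = (x + 2)^3, χ_{M4} = (x + 2)^3, χ_{M5} = (x + 2)^3.

{M1}: invariant factors (x - 5)^2(x - 4).

{M2}: invariant factors x - 2, (x - 2)^2.

{M3}: invariant factors x + 2, (x + 2)^2.

{M4, M5}: invariant factors (x + 2)^3.

Matrices are similar if and only if their invariant-factor lists agree; the partition into similarity classes is {M1}, {M2}, {M3}, {M4, M5}.

4 classes: {M1}, {M2}, {M3}, {M4, M5}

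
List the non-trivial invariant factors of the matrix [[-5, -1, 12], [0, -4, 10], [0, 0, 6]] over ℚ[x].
The Jordan structure of A has elementary divisors (x + 5), (x + 4), (x - 6). Arranging the block sizes at each eigenvalue in decreasing order and taking row products gives the invariant factors.

Invariant factors (smallest first, each dividing the next): (x - 6)(x + 4)(x + 5).

Check: the last factor (x - 6)(x + 4)(x + 5) is the minimal polynomial, and the product (x - 6)(x + 4)(x + 5) is the characteristic polynomial.

(x - 6)(x + 4)(x + 5)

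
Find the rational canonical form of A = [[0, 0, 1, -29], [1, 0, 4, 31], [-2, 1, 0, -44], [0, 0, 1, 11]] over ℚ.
R = [[0, 0, 0, -40], [1, 0, 0, 68], [0, 1, 0, -42], [0, 0, 1, 11]]

The invariant factors of A (the non-unit diagonal entries of the Smith normal form of xI - A over ℚ[x]) are (x - 5)(x - 2)^3, each dividing the next. The characteristic polynomial is their product, (x - 5)(x - 2)^3.

The rational canonical form is the block-diagonal matrix of companion matrices C(f_i):
R = [[0, 0, 0, -40], [1, 0, 0, 68], [0, 1, 0, -42], [0, 0, 1, 11]].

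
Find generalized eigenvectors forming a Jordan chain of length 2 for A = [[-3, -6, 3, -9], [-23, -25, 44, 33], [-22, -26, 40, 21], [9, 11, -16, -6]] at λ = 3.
v_1 = [[1, -3, -2, 1]]^T, v_2 = [[-3, 6, 3, -1]]^T

We seek v_1 ∈ ker((A - 3I)^2) \ ker(A - 3I), then set v_{i+1} = (A - 3I) v_i.

One such chain is v_1 = [[1, -3, -2, 1]]^T, v_2 = [[-3, 6, 3, -1]]^T. Check: (A - 3I) v_2 = [[0, 0, 0, 0]]^T = 0.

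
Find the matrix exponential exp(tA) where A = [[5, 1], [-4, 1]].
A has Jordan form J = [[3, 1], [0, 3]] with A = PJP^{-1}, so e^{tA} = P e^{tJ} P^{-1}.

For a Jordan block J_k(λ), e^{tJ_k(λ)} = e^{λt} · (I + tN + t^2 N^2/2! + ... + t^{k-1} N^{k-1}/(k-1)!) where N is the nilpotent superdiagonal part.

Assembling the blocks and conjugating back gives the entries of e^{tA} as shown above.

e^{tA} = [[(2*t + 1)*e^{3*t}, t*e^{3*t}], [-4*t*e^{3*t}, (1 - 2*t)*e^{3*t}]]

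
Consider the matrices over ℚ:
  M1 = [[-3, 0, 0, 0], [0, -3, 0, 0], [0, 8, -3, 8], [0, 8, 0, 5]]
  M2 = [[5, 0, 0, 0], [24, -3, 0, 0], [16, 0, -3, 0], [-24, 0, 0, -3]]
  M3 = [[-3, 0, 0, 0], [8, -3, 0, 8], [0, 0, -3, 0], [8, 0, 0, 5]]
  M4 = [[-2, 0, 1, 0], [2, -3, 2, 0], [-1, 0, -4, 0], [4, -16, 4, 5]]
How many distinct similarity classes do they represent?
2 classes: {M1, M2, M3}, {M4}

Characteristic polynomials: χ_{M1} = (x - 5)(x + 3)^3, χ_{M2} = (x - 5)(x + 3)^3, χ_{M3} = (x - 5)(x + 3)^3, χ_{M4} = (x - 5)(x + 3)^3.

{M1, M2, M3}: invariant factors x + 3, x + 3, (x - 5)(x + 3).

{M4}: invariant factors x + 3, (x - 5)(x + 3)^2.

Matrices are similar if and only if their invariant-factor lists agree; the partition into similarity classes is {M1, M2, M3}, {M4}.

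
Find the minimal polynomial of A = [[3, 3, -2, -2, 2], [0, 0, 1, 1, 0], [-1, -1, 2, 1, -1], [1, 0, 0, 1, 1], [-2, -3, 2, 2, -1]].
The characteristic polynomial factors as (x - 1)^5. The minimal polynomial is ∏(x - λ)^{k_λ} where k_λ is the size of the largest Jordan block at λ.

For λ = 1: rank(A - I) = 3, and the largest Jordan block has size 3 (the smallest k with rank((A - I)^k) = rank((A - I)^(k+1))).

So m_A(x) = (x - 1)^3.

m_A(x) = (x - 1)^3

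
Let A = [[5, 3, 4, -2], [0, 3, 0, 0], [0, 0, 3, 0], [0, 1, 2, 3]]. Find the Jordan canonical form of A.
J = [[3, 1, 0, 0], [0, 3, 0, 0], [0, 0, 3, 0], [0, 0, 0, 5]]

The characteristic polynomial is det(xI - A) = (x - 5)(x - 3)^3, so the eigenvalues are 3 (algebraic multiplicity 3), 5 (algebraic multiplicity 1).

For λ = 3: rank(A - 3I) = 2, rank((A - 3I)^2) = 1. The eigenspace has dimension 4 - 2 = 2, so there are 2 Jordan blocks; the rank sequence gives block sizes [2, 1].

For λ = 5: algebraic multiplicity 1 gives one 1×1 block.

Assembling the blocks gives the Jordan form J above.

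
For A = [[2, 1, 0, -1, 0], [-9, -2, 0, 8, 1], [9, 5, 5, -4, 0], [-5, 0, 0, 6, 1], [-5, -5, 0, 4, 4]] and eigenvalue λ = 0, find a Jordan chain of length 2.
We seek v_1 ∈ ker(A^2) \ ker(A), then set v_{i+1} = A v_i.

One such chain is v_1 = [[0, 1, -1, 0, 1]]^T, v_2 = [[1, -1, 0, 1, -1]]^T. Check: A v_2 = [[0, 0, 0, 0, 0]]^T = 0.

v_1 = [[0, 1, -1, 0, 1]]^T, v_2 = [[1, -1, 0, 1, -1]]^T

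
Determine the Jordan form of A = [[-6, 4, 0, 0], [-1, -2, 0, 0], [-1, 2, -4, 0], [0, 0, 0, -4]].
J = [[-4, 1, 0, 0], [0, -4, 0, 0], [0, 0, -4, 0], [0, 0, 0, -4]]

The characteristic polynomial is det(xI - A) = (x + 4)^4, so the eigenvalues are -4 (algebraic multiplicity 4).

For λ = -4: rank(A + 4I) = 1, rank((A + 4I)^2) = 0. The eigenspace has dimension 4 - 1 = 3, so there are 3 Jordan blocks; the rank sequence gives block sizes [2, 1, 1].

Assembling the blocks gives the Jordan form J above.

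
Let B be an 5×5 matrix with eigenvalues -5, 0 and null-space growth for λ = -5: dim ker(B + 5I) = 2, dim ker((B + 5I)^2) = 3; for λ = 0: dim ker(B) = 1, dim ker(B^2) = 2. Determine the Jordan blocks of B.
Jordan blocks: (-5, 2), (-5, 1), (0, 2)

λ = -5: successive nullity increments [2, 1] count blocks of size ≥ k; block sizes are [2, 1].
λ = 0: successive nullity increments [1, 1] count blocks of size ≥ k; block sizes are [2].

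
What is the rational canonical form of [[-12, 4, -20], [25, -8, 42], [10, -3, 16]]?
The invariant factors of A (the non-unit diagonal entries of the Smith normal form of xI - A over ℚ[x]) are (x + 2)(x^2 + 2x - 2), each dividing the next. The characteristic polynomial is their product, (x + 2)(x^2 + 2x - 2).

The rational canonical form is the block-diagonal matrix of companion matrices C(f_i):
R = [[0, 0, 4], [1, 0, -2], [0, 1, -4]].

Note the characteristic polynomial does not split into linear factors over ℚ, so A has no Jordan form over ℚ; the rational canonical form exists over any field.

R = [[0, 0, 4], [1, 0, -2], [0, 1, -4]]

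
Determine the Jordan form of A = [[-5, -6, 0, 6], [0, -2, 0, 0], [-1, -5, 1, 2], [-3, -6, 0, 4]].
J = [[-2, 0, 0, 0], [0, -2, 0, 0], [0, 0, 1, 1], [0, 0, 0, 1]]

The characteristic polynomial is det(xI - A) = (x - 1)^2(x + 2)^2, so the eigenvalues are -2 (algebraic multiplicity 2), 1 (algebraic multiplicity 2).

For λ = -2: rank(A + 2I) = 2. The eigenspace has dimension 4 - 2 = 2, so there are 2 Jordan blocks; the rank sequence gives block sizes [1, 1].

For λ = 1: rank(A - I) = 3, rank((A - I)^2) = 2. The eigenspace has dimension 4 - 3 = 1, so there is 1 Jordan block; the rank sequence gives block sizes [2].

Assembling the blocks gives the Jordan form J above.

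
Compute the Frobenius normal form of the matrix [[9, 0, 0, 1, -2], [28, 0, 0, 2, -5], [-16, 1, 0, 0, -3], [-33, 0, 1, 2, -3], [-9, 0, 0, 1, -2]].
R = [[0, 0, 0, 0, 18], [1, 0, 0, 0, 63], [0, 1, 0, 0, -35], [0, 0, 1, 0, -14], [0, 0, 0, 1, 9]]

The invariant factors of A (the non-unit diagonal entries of the Smith normal form of xI - A over ℚ[x]) are (x - 6)(x - 3)(x^3 - 4x - 1), each dividing the next. The characteristic polynomial is their product, (x - 6)(x - 3)(x^3 - 4x - 1).

The rational canonical form is the block-diagonal matrix of companion matrices C(f_i):
R = [[0, 0, 0, 0, 18], [1, 0, 0, 0, 63], [0, 1, 0, 0, -35], [0, 0, 1, 0, -14], [0, 0, 0, 1, 9]].

Note the characteristic polynomial does not split into linear factors over ℚ, so A has no Jordan form over ℚ; the rational canonical form exists over any field.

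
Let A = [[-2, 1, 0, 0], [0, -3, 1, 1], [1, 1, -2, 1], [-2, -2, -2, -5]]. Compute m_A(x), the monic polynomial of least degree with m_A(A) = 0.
m_A(x) = (x + 3)^3

The characteristic polynomial factors as (x + 3)^4. The minimal polynomial is ∏(x - λ)^{k_λ} where k_λ is the size of the largest Jordan block at λ.

For λ = -3: rank(A + 3I) = 2, and the largest Jordan block has size 3 (the smallest k with rank((A + 3I)^k) = rank((A + 3I)^(k+1))).

So m_A(x) = (x + 3)^3.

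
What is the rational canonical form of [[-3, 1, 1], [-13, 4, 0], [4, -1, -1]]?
R = [[0, 0, -4], [1, 0, 4], [0, 1, 0]]

The invariant factors of A (the non-unit diagonal entries of the Smith normal form of xI - A over ℚ[x]) are x^3 - 4x + 4, each dividing the next. The characteristic polynomial is their product, x^3 - 4x + 4.

The rational canonical form is the block-diagonal matrix of companion matrices C(f_i):
R = [[0, 0, -4], [1, 0, 4], [0, 1, 0]].

Note the characteristic polynomial does not split into linear factors over ℚ, so A has no Jordan form over ℚ; the rational canonical form exists over any field.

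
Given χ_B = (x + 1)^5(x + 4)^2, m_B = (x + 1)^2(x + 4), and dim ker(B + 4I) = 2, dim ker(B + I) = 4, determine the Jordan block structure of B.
Jordan blocks: (-4, 1), (-4, 1), (-1, 2), (-1, 1), (-1, 1), (-1, 1)

λ = -4: algebraic multiplicity 2 (exponent in χ_B), largest block size 1 (exponent in m_B), 2 blocks (geometric multiplicity). These force block sizes [1, 1].
λ = -1: algebraic multiplicity 5 (exponent in χ_B), largest block size 2 (exponent in m_B), 4 blocks (geometric multiplicity). These force block sizes [2, 1, 1, 1].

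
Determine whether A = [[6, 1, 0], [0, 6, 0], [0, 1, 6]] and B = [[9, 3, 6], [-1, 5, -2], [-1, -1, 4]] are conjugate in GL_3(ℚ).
Two matrices over a field are similar if and only if they have the same invariant factors.

Both A and B have characteristic polynomial (x - 6)^3 and minimal polynomial (x - 6)^2. Computing further, both have invariant factors x - 6, (x - 6)^2. Hence A and B are similar.

Yes.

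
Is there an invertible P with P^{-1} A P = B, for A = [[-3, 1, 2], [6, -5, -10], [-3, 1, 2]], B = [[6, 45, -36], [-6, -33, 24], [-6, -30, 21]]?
No.

Both have characteristic polynomial x(x + 3)^2, but the minimal polynomial of A is x(x + 3)^2 while the minimal polynomial of B is x(x + 3). The minimal polynomial is a similarity invariant, so A and B are not similar.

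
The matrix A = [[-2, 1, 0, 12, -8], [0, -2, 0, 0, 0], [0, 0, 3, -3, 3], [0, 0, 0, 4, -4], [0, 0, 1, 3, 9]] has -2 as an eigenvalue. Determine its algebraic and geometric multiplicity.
The characteristic polynomial is (x - 6)^2(x - 4)(x + 2)^2, so the factor x + 2 appears with exponent 2: the algebraic multiplicity is 2.

rank(A + 2I) = 4, so the eigenspace has dimension 5 - 4 = 1: the geometric multiplicity is 1.

Since 1 < 2, A is not diagonalizable.

algebraic multiplicity 2, geometric multiplicity 1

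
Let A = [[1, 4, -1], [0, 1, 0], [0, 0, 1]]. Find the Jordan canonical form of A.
The characteristic polynomial is det(xI - A) = (x - 1)^3, so the eigenvalues are 1 (algebraic multiplicity 3).

For λ = 1: rank(A - I) = 1, rank((A - I)^2) = 0. The eigenspace has dimension 3 - 1 = 2, so there are 2 Jordan blocks; the rank sequence gives block sizes [2, 1].

Assembling the blocks gives the Jordan form J above.

J = [[1, 1, 0], [0, 1, 0], [0, 0, 1]]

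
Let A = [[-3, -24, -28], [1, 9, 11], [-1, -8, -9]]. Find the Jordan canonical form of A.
J = [[-1, 1, 0], [0, -1, 1], [0, 0, -1]]

The characteristic polynomial is det(xI - A) = (x + 1)^3, so the eigenvalues are -1 (algebraic multiplicity 3).

For λ = -1: rank(A + I) = 2, rank((A + I)^2) = 1, rank((A + I)^3) = 0. The eigenspace has dimension 3 - 2 = 1, so there is 1 Jordan block; the rank sequence gives block sizes [3].

Assembling the blocks gives the Jordan form J above.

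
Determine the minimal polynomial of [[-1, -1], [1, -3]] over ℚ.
m_A(x) = (x + 2)^2

The characteristic polynomial factors as (x + 2)^2. The minimal polynomial is ∏(x - λ)^{k_λ} where k_λ is the size of the largest Jordan block at λ.

For λ = -2: rank(A + 2I) = 1, and the largest Jordan block has size 2 (the smallest k with rank((A + 2I)^k) = rank((A + 2I)^(k+1))).

So m_A(x) = (x + 2)^2.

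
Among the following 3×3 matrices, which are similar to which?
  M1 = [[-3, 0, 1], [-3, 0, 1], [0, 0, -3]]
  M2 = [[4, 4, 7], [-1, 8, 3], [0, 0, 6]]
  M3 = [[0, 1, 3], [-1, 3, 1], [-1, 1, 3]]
Characteristic polynomials: χ_{M1} = x(x + 3)^2, χ_{M2} = (x - 6)^3, χ_{M3} = (x - 2)^3.

{M1}: invariant factors x(x + 3)^2.

{M2}: invariant factors (x - 6)^3.

{M3}: invariant factors (x - 2)^3.

Matrices are similar if and only if their invariant-factor lists agree; the partition into similarity classes is {M1}, {M2}, {M3}.

3 classes: {M1}, {M2}, {M3}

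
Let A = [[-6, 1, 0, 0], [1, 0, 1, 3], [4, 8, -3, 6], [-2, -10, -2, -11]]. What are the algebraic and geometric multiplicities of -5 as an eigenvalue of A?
algebraic multiplicity 4, geometric multiplicity 2

The characteristic polynomial is (x + 5)^4, so the factor x + 5 appears with exponent 4: the algebraic multiplicity is 4.

rank(A + 5I) = 2, so the eigenspace has dimension 4 - 2 = 2: the geometric multiplicity is 2.

Since 2 < 4, A is not diagonalizable.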